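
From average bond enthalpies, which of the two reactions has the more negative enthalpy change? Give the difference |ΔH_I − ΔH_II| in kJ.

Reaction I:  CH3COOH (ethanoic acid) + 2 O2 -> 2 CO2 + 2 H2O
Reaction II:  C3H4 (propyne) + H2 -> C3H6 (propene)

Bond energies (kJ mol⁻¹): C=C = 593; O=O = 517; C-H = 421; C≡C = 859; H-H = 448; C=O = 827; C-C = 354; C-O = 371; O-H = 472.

Reaction I:
  Bonds broken (reactants):
    C-C: 1 × 354 = 354
    C-H: 3 × 421 = 1263
    C-O: 1 × 371 = 371
    C=O: 1 × 827 = 827
    O-H: 1 × 472 = 472
    O=O: 2 × 517 = 1034
    Σ(broken) = 4321 kJ
  Bonds formed (products):
    C=O: 4 × 827 = 3308
    O-H: 4 × 472 = 1888
    Σ(formed) = 5196 kJ
  ΔH_I = 4321 − 5196 = −875 kJ
Reaction II:
  Bonds broken (reactants):
    C≡C: 1 × 859 = 859
    C-C: 1 × 354 = 354
    C-H: 4 × 421 = 1684
    H-H: 1 × 448 = 448
    Σ(broken) = 3345 kJ
  Bonds formed (products):
    C-C: 1 × 354 = 354
    C-H: 6 × 421 = 2526
    C=C: 1 × 593 = 593
    Σ(formed) = 3473 kJ
  ΔH_II = 3345 − 3473 = −128 kJ
ΔH_I − ΔH_II = −747 kJ, so reaction I has the more negative ΔH; |ΔH_I − ΔH_II| = 747 kJ.

Reaction I, by 747 kJ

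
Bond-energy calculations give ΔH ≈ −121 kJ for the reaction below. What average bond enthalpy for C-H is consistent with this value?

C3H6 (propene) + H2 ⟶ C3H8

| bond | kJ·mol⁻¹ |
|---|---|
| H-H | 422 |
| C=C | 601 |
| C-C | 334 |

D(C-H) ≈ 405 kJ/mol

Let D be the C-H bond energy.
Σ(broken) = 1×334 + 6×D + 1×601 + 1×422 = 1357 + 6D
Σ(formed) = 2×334 + 8×D = 668 + 8D
ΔH = Σ(broken) − Σ(formed) = (1357 + 6D) − (668 + 8D) = +689 − 2D
Setting this equal to −121 kJ gives 2D = 810, so D = 405 kJ/mol.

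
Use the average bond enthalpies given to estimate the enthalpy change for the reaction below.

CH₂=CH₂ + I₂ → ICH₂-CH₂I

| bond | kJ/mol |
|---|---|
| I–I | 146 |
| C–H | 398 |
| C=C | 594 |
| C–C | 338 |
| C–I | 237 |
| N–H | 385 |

ΔH ≈ −72 kJ

Bonds broken (reactants):
  C–H: 4 × 398 = 1592
  C=C: 1 × 594 = 594
  I–I: 1 × 146 = 146
  Σ(broken) = 2332 kJ
Bonds formed (products):
  C–C: 1 × 338 = 338
  C–H: 4 × 398 = 1592
  C–I: 2 × 237 = 474
  Σ(formed) = 2404 kJ
ΔH = Σ(broken) − Σ(formed) = 2332 − 2404 = −72 kJ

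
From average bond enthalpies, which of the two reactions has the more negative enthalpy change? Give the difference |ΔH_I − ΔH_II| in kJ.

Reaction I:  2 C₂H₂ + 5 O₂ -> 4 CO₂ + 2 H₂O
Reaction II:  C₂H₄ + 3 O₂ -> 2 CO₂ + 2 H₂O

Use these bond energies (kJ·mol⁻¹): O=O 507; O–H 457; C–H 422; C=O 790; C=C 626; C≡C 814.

Reaction I:
  Bonds broken (reactants):
    C≡C: 2 × 814 = 1628
    C–H: 4 × 422 = 1688
    O=O: 5 × 507 = 2535
    Σ(broken) = 5851 kJ
  Bonds formed (products):
    C=O: 8 × 790 = 6320
    O–H: 4 × 457 = 1828
    Σ(formed) = 8148 kJ
  ΔH_I = 5851 − 8148 = −2297 kJ
Reaction II:
  Bonds broken (reactants):
    C–H: 4 × 422 = 1688
    C=C: 1 × 626 = 626
    O=O: 3 × 507 = 1521
    Σ(broken) = 3835 kJ
  Bonds formed (products):
    C=O: 4 × 790 = 3160
    O–H: 4 × 457 = 1828
    Σ(formed) = 4988 kJ
  ΔH_II = 3835 − 4988 = −1153 kJ
ΔH_I − ΔH_II = −1144 kJ, so reaction I has the more negative ΔH; |ΔH_I − ΔH_II| = 1144 kJ.

Reaction I, by 1144 kJ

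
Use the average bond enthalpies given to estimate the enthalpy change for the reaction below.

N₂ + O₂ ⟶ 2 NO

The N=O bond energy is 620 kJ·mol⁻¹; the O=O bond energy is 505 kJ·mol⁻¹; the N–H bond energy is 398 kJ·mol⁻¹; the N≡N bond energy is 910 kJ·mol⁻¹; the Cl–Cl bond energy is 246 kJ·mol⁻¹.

ΔH ≈ +175 kJ

Bonds broken (reactants):
  N≡N: 1 × 910 = 910
  O=O: 1 × 505 = 505
  Σ(broken) = 1415 kJ
Bonds formed (products):
  N=O: 2 × 620 = 1240
  Σ(formed) = 1240 kJ
ΔH = Σ(broken) − Σ(formed) = 1415 − 1240 = +175 kJ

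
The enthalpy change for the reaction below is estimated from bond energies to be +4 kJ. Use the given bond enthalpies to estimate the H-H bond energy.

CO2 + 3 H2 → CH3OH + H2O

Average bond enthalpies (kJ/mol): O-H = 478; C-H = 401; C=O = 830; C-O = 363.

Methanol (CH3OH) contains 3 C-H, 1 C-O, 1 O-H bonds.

Let D be the H-H bond energy.
Σ(broken) = 2×830 + 3×D = 1660 + 3D
Σ(formed) = 3×401 + 1×363 + 3×478 = 3000
ΔH = Σ(broken) − Σ(formed) = (1660 + 3D) − (3000) = −1340 + 3D
Setting this equal to +4 kJ gives 3D = 1344, so D = 448 kJ/mol.

D(H-H) ≈ 448 kJ/mol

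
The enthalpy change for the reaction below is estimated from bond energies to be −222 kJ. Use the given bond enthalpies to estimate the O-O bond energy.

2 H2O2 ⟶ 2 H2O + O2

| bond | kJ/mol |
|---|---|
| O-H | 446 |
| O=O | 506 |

Let D be the O-O bond energy.
Σ(broken) = 4×446 + 2×D = 1784 + 2D
Σ(formed) = 4×446 + 1×506 = 2290
ΔH = Σ(broken) − Σ(formed) = (1784 + 2D) − (2290) = −506 + 2D
Setting this equal to −222 kJ gives 2D = 284, so D = 142 kJ/mol.

D(O-O) ≈ 142 kJ/mol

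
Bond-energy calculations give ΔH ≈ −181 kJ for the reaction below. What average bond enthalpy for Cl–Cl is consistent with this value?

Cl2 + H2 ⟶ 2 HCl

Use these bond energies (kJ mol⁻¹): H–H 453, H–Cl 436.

Let D be the Cl–Cl bond energy.
Σ(broken) = 1×D + 1×453 = 453 + D
Σ(formed) = 2×436 = 872
ΔH = Σ(broken) − Σ(formed) = (453 + D) − (872) = −419 + D
Setting this equal to −181 kJ gives D = 238 kJ/mol.

D(Cl–Cl) ≈ 238 kJ/mol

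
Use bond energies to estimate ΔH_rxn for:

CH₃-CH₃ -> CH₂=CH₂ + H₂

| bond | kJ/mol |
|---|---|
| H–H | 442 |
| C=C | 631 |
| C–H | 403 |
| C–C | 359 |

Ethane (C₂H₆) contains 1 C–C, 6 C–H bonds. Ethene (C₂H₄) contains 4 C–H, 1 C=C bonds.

Bonds broken (reactants):
  C–C: 1 × 359 = 359
  C–H: 6 × 403 = 2418
  Σ(broken) = 2777 kJ
Bonds formed (products):
  C–H: 4 × 403 = 1612
  C=C: 1 × 631 = 631
  H–H: 1 × 442 = 442
  Σ(formed) = 2685 kJ
ΔH = Σ(broken) − Σ(formed) = 2777 − 2685 = +92 kJ

ΔH ≈ +92 kJ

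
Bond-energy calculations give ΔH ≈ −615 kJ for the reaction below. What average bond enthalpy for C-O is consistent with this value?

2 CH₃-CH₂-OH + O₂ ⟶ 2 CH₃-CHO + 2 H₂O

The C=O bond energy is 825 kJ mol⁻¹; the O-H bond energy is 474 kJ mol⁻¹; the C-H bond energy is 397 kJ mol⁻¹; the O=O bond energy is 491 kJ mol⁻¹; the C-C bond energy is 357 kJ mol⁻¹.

D(C-O) ≈ 349 kJ/mol

Let D be the C-O bond energy.
Σ(broken) = 2×357 + 10×397 + 2×D + 2×474 + 1×491 = 6123 + 2D
Σ(formed) = 2×357 + 8×397 + 2×825 + 4×474 = 7436
ΔH = Σ(broken) − Σ(formed) = (6123 + 2D) − (7436) = −1313 + 2D
Setting this equal to −615 kJ gives 2D = 698, so D = 349 kJ/mol.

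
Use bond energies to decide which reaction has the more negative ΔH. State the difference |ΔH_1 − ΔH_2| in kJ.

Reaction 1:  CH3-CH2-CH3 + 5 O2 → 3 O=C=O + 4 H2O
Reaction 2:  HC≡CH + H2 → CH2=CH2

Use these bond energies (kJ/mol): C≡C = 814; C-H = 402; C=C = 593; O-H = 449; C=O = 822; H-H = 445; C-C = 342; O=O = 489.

Reaction 1, by 2041 kJ

Reaction 1:
  Bonds broken (reactants):
    C-C: 2 × 342 = 684
    C-H: 8 × 402 = 3216
    O=O: 5 × 489 = 2445
    Σ(broken) = 6345 kJ
  Bonds formed (products):
    C=O: 6 × 822 = 4932
    O-H: 8 × 449 = 3592
    Σ(formed) = 8524 kJ
  ΔH_1 = 6345 − 8524 = −2179 kJ
Reaction 2:
  Bonds broken (reactants):
    C≡C: 1 × 814 = 814
    C-H: 2 × 402 = 804
    H-H: 1 × 445 = 445
    Σ(broken) = 2063 kJ
  Bonds formed (products):
    C-H: 4 × 402 = 1608
    C=C: 1 × 593 = 593
    Σ(formed) = 2201 kJ
  ΔH_2 = 2063 − 2201 = −138 kJ
ΔH_1 − ΔH_2 = −2041 kJ, so reaction 1 has the more negative ΔH; |ΔH_1 − ΔH_2| = 2041 kJ.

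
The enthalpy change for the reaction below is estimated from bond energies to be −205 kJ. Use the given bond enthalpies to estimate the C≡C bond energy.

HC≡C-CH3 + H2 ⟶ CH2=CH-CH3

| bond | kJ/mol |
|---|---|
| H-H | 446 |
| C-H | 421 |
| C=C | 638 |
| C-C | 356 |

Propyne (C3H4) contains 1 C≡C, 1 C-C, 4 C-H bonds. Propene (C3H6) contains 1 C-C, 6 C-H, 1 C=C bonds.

Let D be the C≡C bond energy.
Σ(broken) = 1×D + 1×356 + 4×421 + 1×446 = 2486 + D
Σ(formed) = 1×356 + 6×421 + 1×638 = 3520
ΔH = Σ(broken) − Σ(formed) = (2486 + D) − (3520) = −1034 + D
Setting this equal to −205 kJ gives D = 829 kJ/mol.

D(C≡C) ≈ 829 kJ/mol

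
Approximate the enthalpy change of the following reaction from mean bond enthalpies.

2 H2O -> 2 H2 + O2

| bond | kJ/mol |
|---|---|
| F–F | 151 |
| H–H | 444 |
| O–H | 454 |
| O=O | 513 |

Bonds broken (reactants):
  O–H: 4 × 454 = 1816
  Σ(broken) = 1816 kJ
Bonds formed (products):
  H–H: 2 × 444 = 888
  O=O: 1 × 513 = 513
  Σ(formed) = 1401 kJ
ΔH = Σ(broken) − Σ(formed) = 1816 − 1401 = +415 kJ

ΔH ≈ +415 kJ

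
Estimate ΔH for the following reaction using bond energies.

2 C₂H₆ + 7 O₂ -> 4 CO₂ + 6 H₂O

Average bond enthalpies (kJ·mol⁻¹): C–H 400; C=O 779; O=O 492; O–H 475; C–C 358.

ΔH ≈ −2972 kJ

Bonds broken (reactants):
  C–C: 2 × 358 = 716
  C–H: 12 × 400 = 4800
  O=O: 7 × 492 = 3444
  Σ(broken) = 8960 kJ
Bonds formed (products):
  C=O: 8 × 779 = 6232
  O–H: 12 × 475 = 5700
  Σ(formed) = 11932 kJ
ΔH = Σ(broken) − Σ(formed) = 8960 − 11932 = −2972 kJ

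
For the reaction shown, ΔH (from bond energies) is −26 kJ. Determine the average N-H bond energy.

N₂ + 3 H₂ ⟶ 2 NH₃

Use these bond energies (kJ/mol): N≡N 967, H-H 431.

D(N-H) ≈ 381 kJ/mol

Let D be the N-H bond energy.
Σ(broken) = 3×431 + 1×967 = 2260
Σ(formed) = 6×D = 6D
ΔH = Σ(broken) − Σ(formed) = (2260) − (6D) = +2260 − 6D
Setting this equal to −26 kJ gives 6D = 2286, so D = 381 kJ/mol.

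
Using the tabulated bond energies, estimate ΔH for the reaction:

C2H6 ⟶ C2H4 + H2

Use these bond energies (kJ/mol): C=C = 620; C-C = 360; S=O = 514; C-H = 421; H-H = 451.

Bonds broken (reactants):
  C-C: 1 × 360 = 360
  C-H: 6 × 421 = 2526
  Σ(broken) = 2886 kJ
Bonds formed (products):
  C-H: 4 × 421 = 1684
  C=C: 1 × 620 = 620
  H-H: 1 × 451 = 451
  Σ(formed) = 2755 kJ
ΔH = Σ(broken) − Σ(formed) = 2886 − 2755 = +131 kJ

ΔH ≈ +131 kJ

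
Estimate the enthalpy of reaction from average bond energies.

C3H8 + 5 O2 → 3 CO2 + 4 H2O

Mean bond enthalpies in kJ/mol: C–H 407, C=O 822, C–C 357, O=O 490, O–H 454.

Bonds broken (reactants):
  C–C: 2 × 357 = 714
  C–H: 8 × 407 = 3256
  O=O: 5 × 490 = 2450
  Σ(broken) = 6420 kJ
Bonds formed (products):
  C=O: 6 × 822 = 4932
  O–H: 8 × 454 = 3632
  Σ(formed) = 8564 kJ
ΔH = Σ(broken) − Σ(formed) = 6420 − 8564 = −2144 kJ

ΔH ≈ −2144 kJ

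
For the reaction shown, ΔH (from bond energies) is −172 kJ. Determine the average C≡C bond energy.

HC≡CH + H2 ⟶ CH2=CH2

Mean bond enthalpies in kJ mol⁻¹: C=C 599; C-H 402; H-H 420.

D(C≡C) ≈ 811 kJ/mol

Let D be the C≡C bond energy.
Σ(broken) = 1×D + 2×402 + 1×420 = 1224 + D
Σ(formed) = 4×402 + 1×599 = 2207
ΔH = Σ(broken) − Σ(formed) = (1224 + D) − (2207) = −983 + D
Setting this equal to −172 kJ gives D = 811 kJ/mol.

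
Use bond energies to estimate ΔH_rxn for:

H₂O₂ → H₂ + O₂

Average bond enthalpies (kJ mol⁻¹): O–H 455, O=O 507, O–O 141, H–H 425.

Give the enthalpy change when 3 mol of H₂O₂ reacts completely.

Bonds broken (reactants):
  O–H: 2 × 455 = 910
  O–O: 1 × 141 = 141
  Σ(broken) = 1051 kJ
Bonds formed (products):
  H–H: 1 × 425 = 425
  O=O: 1 × 507 = 507
  Σ(formed) = 932 kJ
ΔH = Σ(broken) − Σ(formed) = 1051 − 932 = +119 kJ
For 3× the reaction as written: 3 × (+119) = +357 kJ

ΔH = +357 kJ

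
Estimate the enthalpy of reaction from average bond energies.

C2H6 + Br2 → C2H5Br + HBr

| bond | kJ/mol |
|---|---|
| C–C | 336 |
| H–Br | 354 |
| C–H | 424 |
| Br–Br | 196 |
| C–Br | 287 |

Bonds broken (reactants):
  Br–Br: 1 × 196 = 196
  C–C: 1 × 336 = 336
  C–H: 6 × 424 = 2544
  Σ(broken) = 3076 kJ
Bonds formed (products):
  C–Br: 1 × 287 = 287
  C–C: 1 × 336 = 336
  C–H: 5 × 424 = 2120
  H–Br: 1 × 354 = 354
  Σ(formed) = 3097 kJ
ΔH = Σ(broken) − Σ(formed) = 3076 − 3097 = −21 kJ

ΔH ≈ −21 kJ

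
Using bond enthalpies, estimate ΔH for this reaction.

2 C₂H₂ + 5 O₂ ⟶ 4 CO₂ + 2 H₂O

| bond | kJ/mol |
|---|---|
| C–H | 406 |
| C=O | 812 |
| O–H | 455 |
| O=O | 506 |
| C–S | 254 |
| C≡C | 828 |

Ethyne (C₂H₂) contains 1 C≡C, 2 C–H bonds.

ΔH ≈ −2506 kJ

Bonds broken (reactants):
  C≡C: 2 × 828 = 1656
  C–H: 4 × 406 = 1624
  O=O: 5 × 506 = 2530
  Σ(broken) = 5810 kJ
Bonds formed (products):
  C=O: 8 × 812 = 6496
  O–H: 4 × 455 = 1820
  Σ(formed) = 8316 kJ
ΔH = Σ(broken) − Σ(formed) = 5810 − 8316 = −2506 kJ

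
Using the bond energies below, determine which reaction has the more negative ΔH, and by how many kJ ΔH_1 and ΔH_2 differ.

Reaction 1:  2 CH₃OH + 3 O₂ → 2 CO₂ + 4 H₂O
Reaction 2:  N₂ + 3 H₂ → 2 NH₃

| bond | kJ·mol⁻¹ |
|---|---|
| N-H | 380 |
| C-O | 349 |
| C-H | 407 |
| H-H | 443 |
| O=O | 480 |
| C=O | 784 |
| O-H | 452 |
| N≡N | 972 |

Reaction 1:
  Bonds broken (reactants):
    C-H: 6 × 407 = 2442
    C-O: 2 × 349 = 698
    O-H: 2 × 452 = 904
    O=O: 3 × 480 = 1440
    Σ(broken) = 5484 kJ
  Bonds formed (products):
    C=O: 4 × 784 = 3136
    O-H: 8 × 452 = 3616
    Σ(formed) = 6752 kJ
  ΔH_1 = 5484 − 6752 = −1268 kJ
Reaction 2:
  Bonds broken (reactants):
    H-H: 3 × 443 = 1329
    N≡N: 1 × 972 = 972
    Σ(broken) = 2301 kJ
  Bonds formed (products):
    N-H: 6 × 380 = 2280
    Σ(formed) = 2280 kJ
  ΔH_2 = 2301 − 2280 = +21 kJ
ΔH_1 − ΔH_2 = −1289 kJ, so reaction 1 has the more negative ΔH; |ΔH_1 − ΔH_2| = 1289 kJ.

Reaction 1, by 1289 kJ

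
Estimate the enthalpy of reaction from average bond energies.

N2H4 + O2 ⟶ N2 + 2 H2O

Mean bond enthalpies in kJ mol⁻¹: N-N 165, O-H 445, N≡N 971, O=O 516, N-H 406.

ΔH ≈ −446 kJ

Bonds broken (reactants):
  N-H: 4 × 406 = 1624
  N-N: 1 × 165 = 165
  O=O: 1 × 516 = 516
  Σ(broken) = 2305 kJ
Bonds formed (products):
  N≡N: 1 × 971 = 971
  O-H: 4 × 445 = 1780
  Σ(formed) = 2751 kJ
ΔH = Σ(broken) − Σ(formed) = 2305 − 2751 = −446 kJ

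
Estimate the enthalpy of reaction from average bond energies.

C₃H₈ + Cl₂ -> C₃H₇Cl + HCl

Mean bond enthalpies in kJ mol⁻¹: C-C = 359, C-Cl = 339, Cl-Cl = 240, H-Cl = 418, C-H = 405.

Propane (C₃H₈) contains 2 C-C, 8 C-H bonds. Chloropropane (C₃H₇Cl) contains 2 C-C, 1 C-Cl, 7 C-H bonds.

Bonds broken (reactants):
  C-C: 2 × 359 = 718
  C-H: 8 × 405 = 3240
  Cl-Cl: 1 × 240 = 240
  Σ(broken) = 4198 kJ
Bonds formed (products):
  C-C: 2 × 359 = 718
  C-Cl: 1 × 339 = 339
  C-H: 7 × 405 = 2835
  H-Cl: 1 × 418 = 418
  Σ(formed) = 4310 kJ
ΔH = Σ(broken) − Σ(formed) = 4198 − 4310 = −112 kJ

ΔH ≈ −112 kJ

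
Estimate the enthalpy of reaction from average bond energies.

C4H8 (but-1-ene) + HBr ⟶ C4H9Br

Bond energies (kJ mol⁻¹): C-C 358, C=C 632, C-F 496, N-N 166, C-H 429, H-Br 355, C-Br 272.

ΔH ≈ −72 kJ

Bonds broken (reactants):
  C-C: 2 × 358 = 716
  C-H: 8 × 429 = 3432
  C=C: 1 × 632 = 632
  H-Br: 1 × 355 = 355
  Σ(broken) = 5135 kJ
Bonds formed (products):
  C-Br: 1 × 272 = 272
  C-C: 3 × 358 = 1074
  C-H: 9 × 429 = 3861
  Σ(formed) = 5207 kJ
ΔH = Σ(broken) − Σ(formed) = 5135 − 5207 = −72 kJ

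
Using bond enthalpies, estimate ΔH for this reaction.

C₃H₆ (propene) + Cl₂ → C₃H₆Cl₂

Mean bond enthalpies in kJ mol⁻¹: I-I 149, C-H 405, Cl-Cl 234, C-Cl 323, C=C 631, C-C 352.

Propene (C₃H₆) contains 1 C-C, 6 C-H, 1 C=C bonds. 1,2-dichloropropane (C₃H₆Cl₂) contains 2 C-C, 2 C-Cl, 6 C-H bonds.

Bonds broken (reactants):
  C-C: 1 × 352 = 352
  C-H: 6 × 405 = 2430
  C=C: 1 × 631 = 631
  Cl-Cl: 1 × 234 = 234
  Σ(broken) = 3647 kJ
Bonds formed (products):
  C-C: 2 × 352 = 704
  C-Cl: 2 × 323 = 646
  C-H: 6 × 405 = 2430
  Σ(formed) = 3780 kJ
ΔH = Σ(broken) − Σ(formed) = 3647 − 3780 = −133 kJ

ΔH ≈ −133 kJ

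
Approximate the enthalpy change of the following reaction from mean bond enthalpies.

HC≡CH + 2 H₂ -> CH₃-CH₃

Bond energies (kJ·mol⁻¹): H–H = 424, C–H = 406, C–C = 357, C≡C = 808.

ΔH ≈ −325 kJ

Bonds broken (reactants):
  C≡C: 1 × 808 = 808
  C–H: 2 × 406 = 812
  H–H: 2 × 424 = 848
  Σ(broken) = 2468 kJ
Bonds formed (products):
  C–C: 1 × 357 = 357
  C–H: 6 × 406 = 2436
  Σ(formed) = 2793 kJ
ΔH = Σ(broken) − Σ(formed) = 2468 − 2793 = −325 kJ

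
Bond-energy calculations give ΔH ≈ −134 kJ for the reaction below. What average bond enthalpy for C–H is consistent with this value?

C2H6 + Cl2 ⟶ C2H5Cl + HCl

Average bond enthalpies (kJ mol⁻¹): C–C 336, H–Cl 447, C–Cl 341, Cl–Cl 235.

D(C–H) ≈ 419 kJ/mol

Let D be the C–H bond energy.
Σ(broken) = 1×336 + 6×D + 1×235 = 571 + 6D
Σ(formed) = 1×336 + 1×341 + 5×D + 1×447 = 1124 + 5D
ΔH = Σ(broken) − Σ(formed) = (571 + 6D) − (1124 + 5D) = −553 + D
Setting this equal to −134 kJ gives D = 419 kJ/mol.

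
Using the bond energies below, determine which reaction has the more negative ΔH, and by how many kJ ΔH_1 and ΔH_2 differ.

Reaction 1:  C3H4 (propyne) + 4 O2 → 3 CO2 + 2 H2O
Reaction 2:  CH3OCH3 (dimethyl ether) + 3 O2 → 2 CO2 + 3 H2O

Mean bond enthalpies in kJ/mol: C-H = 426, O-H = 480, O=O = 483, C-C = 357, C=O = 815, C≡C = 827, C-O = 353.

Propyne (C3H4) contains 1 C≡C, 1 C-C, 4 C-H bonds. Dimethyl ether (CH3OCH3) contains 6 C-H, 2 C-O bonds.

Reaction 1, by 561 kJ

Reaction 1:
  Bonds broken (reactants):
    C≡C: 1 × 827 = 827
    C-C: 1 × 357 = 357
    C-H: 4 × 426 = 1704
    O=O: 4 × 483 = 1932
    Σ(broken) = 4820 kJ
  Bonds formed (products):
    C=O: 6 × 815 = 4890
    O-H: 4 × 480 = 1920
    Σ(formed) = 6810 kJ
  ΔH_1 = 4820 − 6810 = −1990 kJ
Reaction 2:
  Bonds broken (reactants):
    C-H: 6 × 426 = 2556
    C-O: 2 × 353 = 706
    O=O: 3 × 483 = 1449
    Σ(broken) = 4711 kJ
  Bonds formed (products):
    C=O: 4 × 815 = 3260
    O-H: 6 × 480 = 2880
    Σ(formed) = 6140 kJ
  ΔH_2 = 4711 − 6140 = −1429 kJ
ΔH_1 − ΔH_2 = −561 kJ, so reaction 1 has the more negative ΔH; |ΔH_1 − ΔH_2| = 561 kJ.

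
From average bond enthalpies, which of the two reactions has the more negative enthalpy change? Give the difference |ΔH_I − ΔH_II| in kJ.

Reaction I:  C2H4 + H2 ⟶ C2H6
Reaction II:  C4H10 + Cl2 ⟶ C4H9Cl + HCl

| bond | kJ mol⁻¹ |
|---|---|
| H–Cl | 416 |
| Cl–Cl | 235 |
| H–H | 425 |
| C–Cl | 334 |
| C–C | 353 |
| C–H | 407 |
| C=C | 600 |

Reaction I, by 34 kJ

Reaction I:
  Bonds broken (reactants):
    C–H: 4 × 407 = 1628
    C=C: 1 × 600 = 600
    H–H: 1 × 425 = 425
    Σ(broken) = 2653 kJ
  Bonds formed (products):
    C–C: 1 × 353 = 353
    C–H: 6 × 407 = 2442
    Σ(formed) = 2795 kJ
  ΔH_I = 2653 − 2795 = −142 kJ
Reaction II:
  Bonds broken (reactants):
    C–C: 3 × 353 = 1059
    C–H: 10 × 407 = 4070
    Cl–Cl: 1 × 235 = 235
    Σ(broken) = 5364 kJ
  Bonds formed (products):
    C–C: 3 × 353 = 1059
    C–Cl: 1 × 334 = 334
    C–H: 9 × 407 = 3663
    H–Cl: 1 × 416 = 416
    Σ(formed) = 5472 kJ
  ΔH_II = 5364 − 5472 = −108 kJ
ΔH_I − ΔH_II = −34 kJ, so reaction I has the more negative ΔH; |ΔH_I − ΔH_II| = 34 kJ.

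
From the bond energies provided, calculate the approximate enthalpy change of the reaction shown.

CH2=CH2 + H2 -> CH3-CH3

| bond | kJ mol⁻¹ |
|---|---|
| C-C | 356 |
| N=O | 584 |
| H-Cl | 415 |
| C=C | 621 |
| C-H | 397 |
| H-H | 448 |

ΔH ≈ −81 kJ

Bonds broken (reactants):
  C-H: 4 × 397 = 1588
  C=C: 1 × 621 = 621
  H-H: 1 × 448 = 448
  Σ(broken) = 2657 kJ
Bonds formed (products):
  C-C: 1 × 356 = 356
  C-H: 6 × 397 = 2382
  Σ(formed) = 2738 kJ
ΔH = Σ(broken) − Σ(formed) = 2657 − 2738 = −81 kJ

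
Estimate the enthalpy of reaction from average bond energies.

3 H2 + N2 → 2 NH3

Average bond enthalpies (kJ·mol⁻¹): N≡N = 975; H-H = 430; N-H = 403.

Bonds broken (reactants):
  H-H: 3 × 430 = 1290
  N≡N: 1 × 975 = 975
  Σ(broken) = 2265 kJ
Bonds formed (products):
  N-H: 6 × 403 = 2418
  Σ(formed) = 2418 kJ
ΔH = Σ(broken) − Σ(formed) = 2265 − 2418 = −153 kJ

ΔH ≈ −153 kJ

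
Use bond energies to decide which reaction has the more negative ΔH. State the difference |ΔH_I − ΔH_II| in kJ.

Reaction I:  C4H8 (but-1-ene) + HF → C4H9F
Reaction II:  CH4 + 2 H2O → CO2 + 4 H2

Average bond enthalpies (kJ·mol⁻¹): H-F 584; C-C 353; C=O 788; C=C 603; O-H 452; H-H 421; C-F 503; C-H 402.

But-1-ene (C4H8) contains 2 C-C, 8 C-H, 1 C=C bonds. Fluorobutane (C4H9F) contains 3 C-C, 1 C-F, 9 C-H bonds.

Reaction I:
  Bonds broken (reactants):
    C-C: 2 × 353 = 706
    C-H: 8 × 402 = 3216
    C=C: 1 × 603 = 603
    H-F: 1 × 584 = 584
    Σ(broken) = 5109 kJ
  Bonds formed (products):
    C-C: 3 × 353 = 1059
    C-F: 1 × 503 = 503
    C-H: 9 × 402 = 3618
    Σ(formed) = 5180 kJ
  ΔH_I = 5109 − 5180 = −71 kJ
Reaction II:
  Bonds broken (reactants):
    C-H: 4 × 402 = 1608
    O-H: 4 × 452 = 1808
    Σ(broken) = 3416 kJ
  Bonds formed (products):
    C=O: 2 × 788 = 1576
    H-H: 4 × 421 = 1684
    Σ(formed) = 3260 kJ
  ΔH_II = 3416 − 3260 = +156 kJ
ΔH_I − ΔH_II = −227 kJ, so reaction I has the more negative ΔH; |ΔH_I − ΔH_II| = 227 kJ.

Reaction I, by 227 kJ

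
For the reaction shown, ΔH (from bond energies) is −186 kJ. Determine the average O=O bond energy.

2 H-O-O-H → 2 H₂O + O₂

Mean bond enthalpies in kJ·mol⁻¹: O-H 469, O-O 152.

Let D be the O=O bond energy.
Σ(broken) = 4×469 + 2×152 = 2180
Σ(formed) = 4×469 + 1×D = 1876 + D
ΔH = Σ(broken) − Σ(formed) = (2180) − (1876 + D) = +304 − D
Setting this equal to −186 kJ gives D = 490 kJ/mol.

D(O=O) ≈ 490 kJ/mol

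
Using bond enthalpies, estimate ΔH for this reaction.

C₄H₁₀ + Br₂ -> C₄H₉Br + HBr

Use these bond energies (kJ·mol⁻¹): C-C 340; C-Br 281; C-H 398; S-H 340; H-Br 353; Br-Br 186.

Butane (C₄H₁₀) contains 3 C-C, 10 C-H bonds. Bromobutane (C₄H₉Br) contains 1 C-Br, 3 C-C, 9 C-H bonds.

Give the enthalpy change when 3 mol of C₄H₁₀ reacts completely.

ΔH = −150 kJ

Bonds broken (reactants):
  Br-Br: 1 × 186 = 186
  C-C: 3 × 340 = 1020
  C-H: 10 × 398 = 3980
  Σ(broken) = 5186 kJ
Bonds formed (products):
  C-Br: 1 × 281 = 281
  C-C: 3 × 340 = 1020
  C-H: 9 × 398 = 3582
  H-Br: 1 × 353 = 353
  Σ(formed) = 5236 kJ
ΔH = Σ(broken) − Σ(formed) = 5186 − 5236 = −50 kJ
For 3× the reaction as written: 3 × (−50) = −150 kJ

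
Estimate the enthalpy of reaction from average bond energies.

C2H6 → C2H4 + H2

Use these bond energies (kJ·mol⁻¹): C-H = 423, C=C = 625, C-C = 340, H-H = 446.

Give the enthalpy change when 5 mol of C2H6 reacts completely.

ΔH = +575 kJ

Bonds broken (reactants):
  C-C: 1 × 340 = 340
  C-H: 6 × 423 = 2538
  Σ(broken) = 2878 kJ
Bonds formed (products):
  C-H: 4 × 423 = 1692
  C=C: 1 × 625 = 625
  H-H: 1 × 446 = 446
  Σ(formed) = 2763 kJ
ΔH = Σ(broken) − Σ(formed) = 2878 − 2763 = +115 kJ
For 5× the reaction as written: 5 × (+115) = +575 kJ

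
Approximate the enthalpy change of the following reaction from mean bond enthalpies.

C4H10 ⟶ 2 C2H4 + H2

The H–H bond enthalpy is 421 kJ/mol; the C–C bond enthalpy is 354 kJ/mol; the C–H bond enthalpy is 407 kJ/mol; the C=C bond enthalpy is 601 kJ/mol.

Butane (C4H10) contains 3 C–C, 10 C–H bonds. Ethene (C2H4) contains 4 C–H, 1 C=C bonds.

Bonds broken (reactants):
  C–C: 3 × 354 = 1062
  C–H: 10 × 407 = 4070
  Σ(broken) = 5132 kJ
Bonds formed (products):
  C–H: 8 × 407 = 3256
  C=C: 2 × 601 = 1202
  H–H: 1 × 421 = 421
  Σ(formed) = 4879 kJ
ΔH = Σ(broken) − Σ(formed) = 5132 − 4879 = +253 kJ

ΔH ≈ +253 kJ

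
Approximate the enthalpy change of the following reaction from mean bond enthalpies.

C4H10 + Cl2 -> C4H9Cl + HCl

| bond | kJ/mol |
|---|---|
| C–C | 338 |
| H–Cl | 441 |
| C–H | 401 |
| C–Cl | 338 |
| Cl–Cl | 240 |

Bonds broken (reactants):
  C–C: 3 × 338 = 1014
  C–H: 10 × 401 = 4010
  Cl–Cl: 1 × 240 = 240
  Σ(broken) = 5264 kJ
Bonds formed (products):
  C–C: 3 × 338 = 1014
  C–Cl: 1 × 338 = 338
  C–H: 9 × 401 = 3609
  H–Cl: 1 × 441 = 441
  Σ(formed) = 5402 kJ
ΔH = Σ(broken) − Σ(formed) = 5264 − 5402 = −138 kJ

ΔH ≈ −138 kJ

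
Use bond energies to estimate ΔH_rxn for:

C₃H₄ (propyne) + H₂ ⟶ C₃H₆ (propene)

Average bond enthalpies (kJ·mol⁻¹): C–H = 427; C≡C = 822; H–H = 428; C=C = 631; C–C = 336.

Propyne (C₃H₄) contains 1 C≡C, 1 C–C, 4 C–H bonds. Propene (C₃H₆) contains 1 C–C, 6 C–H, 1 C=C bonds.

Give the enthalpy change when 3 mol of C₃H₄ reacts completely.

ΔH = −705 kJ

Bonds broken (reactants):
  C≡C: 1 × 822 = 822
  C–C: 1 × 336 = 336
  C–H: 4 × 427 = 1708
  H–H: 1 × 428 = 428
  Σ(broken) = 3294 kJ
Bonds formed (products):
  C–C: 1 × 336 = 336
  C–H: 6 × 427 = 2562
  C=C: 1 × 631 = 631
  Σ(formed) = 3529 kJ
ΔH = Σ(broken) − Σ(formed) = 3294 − 3529 = −235 kJ
For 3× the reaction as written: 3 × (−235) = −705 kJ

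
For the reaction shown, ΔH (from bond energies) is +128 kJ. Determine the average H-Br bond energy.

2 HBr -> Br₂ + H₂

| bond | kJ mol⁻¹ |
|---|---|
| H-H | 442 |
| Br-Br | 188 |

Let D be the H-Br bond energy.
Σ(broken) = 2×D = 2D
Σ(formed) = 1×188 + 1×442 = 630
ΔH = Σ(broken) − Σ(formed) = (2D) − (630) = −630 + 2D
Setting this equal to +128 kJ gives 2D = 758, so D = 379 kJ/mol.

D(H-Br) ≈ 379 kJ/mol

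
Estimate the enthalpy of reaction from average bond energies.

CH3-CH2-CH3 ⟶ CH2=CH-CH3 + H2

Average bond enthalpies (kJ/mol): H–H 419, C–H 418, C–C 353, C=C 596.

ΔH ≈ +174 kJ

Bonds broken (reactants):
  C–C: 2 × 353 = 706
  C–H: 8 × 418 = 3344
  Σ(broken) = 4050 kJ
Bonds formed (products):
  C–C: 1 × 353 = 353
  C–H: 6 × 418 = 2508
  C=C: 1 × 596 = 596
  H–H: 1 × 419 = 419
  Σ(formed) = 3876 kJ
ΔH = Σ(broken) − Σ(formed) = 4050 − 3876 = +174 kJ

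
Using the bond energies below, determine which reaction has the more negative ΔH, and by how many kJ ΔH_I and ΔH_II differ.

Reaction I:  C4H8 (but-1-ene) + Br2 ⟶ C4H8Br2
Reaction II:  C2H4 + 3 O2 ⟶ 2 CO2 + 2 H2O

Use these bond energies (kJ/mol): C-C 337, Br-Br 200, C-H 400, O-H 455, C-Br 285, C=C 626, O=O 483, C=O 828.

Reaction I:
  Bonds broken (reactants):
    Br-Br: 1 × 200 = 200
    C-C: 2 × 337 = 674
    C-H: 8 × 400 = 3200
    C=C: 1 × 626 = 626
    Σ(broken) = 4700 kJ
  Bonds formed (products):
    C-Br: 2 × 285 = 570
    C-C: 3 × 337 = 1011
    C-H: 8 × 400 = 3200
    Σ(formed) = 4781 kJ
  ΔH_I = 4700 − 4781 = −81 kJ
Reaction II:
  Bonds broken (reactants):
    C-H: 4 × 400 = 1600
    C=C: 1 × 626 = 626
    O=O: 3 × 483 = 1449
    Σ(broken) = 3675 kJ
  Bonds formed (products):
    C=O: 4 × 828 = 3312
    O-H: 4 × 455 = 1820
    Σ(formed) = 5132 kJ
  ΔH_II = 3675 − 5132 = −1457 kJ
ΔH_I − ΔH_II = +1376 kJ, so reaction II has the more negative ΔH; |ΔH_I − ΔH_II| = 1376 kJ.

Reaction II, by 1376 kJ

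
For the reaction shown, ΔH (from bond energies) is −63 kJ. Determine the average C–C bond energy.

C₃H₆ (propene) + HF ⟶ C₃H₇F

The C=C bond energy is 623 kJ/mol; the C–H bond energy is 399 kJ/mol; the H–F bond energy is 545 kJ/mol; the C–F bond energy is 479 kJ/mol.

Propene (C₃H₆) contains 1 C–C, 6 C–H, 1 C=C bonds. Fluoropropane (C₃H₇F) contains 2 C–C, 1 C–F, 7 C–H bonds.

Let D be the C–C bond energy.
Σ(broken) = 1×D + 6×399 + 1×623 + 1×545 = 3562 + D
Σ(formed) = 2×D + 1×479 + 7×399 = 3272 + 2D
ΔH = Σ(broken) − Σ(formed) = (3562 + D) − (3272 + 2D) = +290 − D
Setting this equal to −63 kJ gives D = 353 kJ/mol.

D(C–C) ≈ 353 kJ/mol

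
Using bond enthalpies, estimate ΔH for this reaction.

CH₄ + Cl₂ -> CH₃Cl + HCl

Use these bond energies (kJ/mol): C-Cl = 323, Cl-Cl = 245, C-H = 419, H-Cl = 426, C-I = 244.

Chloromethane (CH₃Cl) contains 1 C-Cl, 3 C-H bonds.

Bonds broken (reactants):
  C-H: 4 × 419 = 1676
  Cl-Cl: 1 × 245 = 245
  Σ(broken) = 1921 kJ
Bonds formed (products):
  C-Cl: 1 × 323 = 323
  C-H: 3 × 419 = 1257
  H-Cl: 1 × 426 = 426
  Σ(formed) = 2006 kJ
ΔH = Σ(broken) − Σ(formed) = 1921 − 2006 = −85 kJ

ΔH ≈ −85 kJ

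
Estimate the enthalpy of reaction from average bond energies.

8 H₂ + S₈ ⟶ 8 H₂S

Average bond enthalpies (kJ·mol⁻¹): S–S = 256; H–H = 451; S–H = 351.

Bonds broken (reactants):
  H–H: 8 × 451 = 3608
  S–S: 8 × 256 = 2048
  Σ(broken) = 5656 kJ
Bonds formed (products):
  S–H: 16 × 351 = 5616
  Σ(formed) = 5616 kJ
ΔH = Σ(broken) − Σ(formed) = 5656 − 5616 = +40 kJ

ΔH ≈ +40 kJ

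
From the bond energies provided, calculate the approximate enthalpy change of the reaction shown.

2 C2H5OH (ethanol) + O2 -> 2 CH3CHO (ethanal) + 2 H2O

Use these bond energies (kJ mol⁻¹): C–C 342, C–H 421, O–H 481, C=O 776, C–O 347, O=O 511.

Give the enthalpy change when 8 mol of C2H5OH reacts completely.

ΔH = −1868 kJ

Bonds broken (reactants):
  C–C: 2 × 342 = 684
  C–H: 10 × 421 = 4210
  C–O: 2 × 347 = 694
  O–H: 2 × 481 = 962
  O=O: 1 × 511 = 511
  Σ(broken) = 7061 kJ
Bonds formed (products):
  C–C: 2 × 342 = 684
  C–H: 8 × 421 = 3368
  C=O: 2 × 776 = 1552
  O–H: 4 × 481 = 1924
  Σ(formed) = 7528 kJ
ΔH = Σ(broken) − Σ(formed) = 7061 − 7528 = −467 kJ
For 4× the reaction as written: 4 × (−467) = −1868 kJ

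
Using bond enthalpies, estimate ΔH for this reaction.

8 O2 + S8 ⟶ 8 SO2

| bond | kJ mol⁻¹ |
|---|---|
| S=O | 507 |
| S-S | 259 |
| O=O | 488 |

Bonds broken (reactants):
  O=O: 8 × 488 = 3904
  S-S: 8 × 259 = 2072
  Σ(broken) = 5976 kJ
Bonds formed (products):
  S=O: 16 × 507 = 8112
  Σ(formed) = 8112 kJ
ΔH = Σ(broken) − Σ(formed) = 5976 − 8112 = −2136 kJ

ΔH ≈ −2136 kJ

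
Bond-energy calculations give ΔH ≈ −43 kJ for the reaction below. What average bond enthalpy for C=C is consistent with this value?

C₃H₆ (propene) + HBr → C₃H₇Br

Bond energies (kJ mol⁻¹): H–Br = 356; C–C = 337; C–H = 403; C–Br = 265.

Let D be the C=C bond energy.
Σ(broken) = 1×337 + 6×403 + 1×D + 1×356 = 3111 + D
Σ(formed) = 1×265 + 2×337 + 7×403 = 3760
ΔH = Σ(broken) − Σ(formed) = (3111 + D) − (3760) = −649 + D
Setting this equal to −43 kJ gives D = 606 kJ/mol.

D(C=C) ≈ 606 kJ/mol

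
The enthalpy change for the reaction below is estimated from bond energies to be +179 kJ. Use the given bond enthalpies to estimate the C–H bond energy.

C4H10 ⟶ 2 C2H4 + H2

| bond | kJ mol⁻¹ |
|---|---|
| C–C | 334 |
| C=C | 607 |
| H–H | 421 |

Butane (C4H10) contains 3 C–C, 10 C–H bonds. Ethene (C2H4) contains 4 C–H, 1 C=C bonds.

Let D be the C–H bond energy.
Σ(broken) = 3×334 + 10×D = 1002 + 10D
Σ(formed) = 8×D + 2×607 + 1×421 = 1635 + 8D
ΔH = Σ(broken) − Σ(formed) = (1002 + 10D) − (1635 + 8D) = −633 + 2D
Setting this equal to +179 kJ gives 2D = 812, so D = 406 kJ/mol.

D(C–H) ≈ 406 kJ/mol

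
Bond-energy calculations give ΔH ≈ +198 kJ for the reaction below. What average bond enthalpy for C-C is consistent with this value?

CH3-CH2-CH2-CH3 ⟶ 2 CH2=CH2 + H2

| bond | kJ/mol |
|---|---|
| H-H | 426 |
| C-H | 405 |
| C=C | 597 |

D(C-C) ≈ 336 kJ/mol

Let D be the C-C bond energy.
Σ(broken) = 3×D + 10×405 = 4050 + 3D
Σ(formed) = 8×405 + 2×597 + 1×426 = 4860
ΔH = Σ(broken) − Σ(formed) = (4050 + 3D) − (4860) = −810 + 3D
Setting this equal to +198 kJ gives 3D = 1008, so D = 336 kJ/mol.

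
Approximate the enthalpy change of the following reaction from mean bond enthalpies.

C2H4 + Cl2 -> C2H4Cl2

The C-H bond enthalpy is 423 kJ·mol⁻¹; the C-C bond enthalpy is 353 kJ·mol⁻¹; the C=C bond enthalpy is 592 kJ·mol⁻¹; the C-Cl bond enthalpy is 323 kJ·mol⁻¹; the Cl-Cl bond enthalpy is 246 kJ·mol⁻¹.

ΔH ≈ −161 kJ

Bonds broken (reactants):
  C-H: 4 × 423 = 1692
  C=C: 1 × 592 = 592
  Cl-Cl: 1 × 246 = 246
  Σ(broken) = 2530 kJ
Bonds formed (products):
  C-C: 1 × 353 = 353
  C-Cl: 2 × 323 = 646
  C-H: 4 × 423 = 1692
  Σ(formed) = 2691 kJ
ΔH = Σ(broken) − Σ(formed) = 2530 − 2691 = −161 kJ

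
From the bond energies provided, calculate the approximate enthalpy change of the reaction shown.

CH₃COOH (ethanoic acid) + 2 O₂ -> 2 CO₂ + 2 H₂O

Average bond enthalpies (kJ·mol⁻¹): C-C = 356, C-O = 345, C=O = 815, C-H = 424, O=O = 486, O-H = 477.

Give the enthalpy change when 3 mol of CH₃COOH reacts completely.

ΔH = −2793 kJ

Bonds broken (reactants):
  C-C: 1 × 356 = 356
  C-H: 3 × 424 = 1272
  C-O: 1 × 345 = 345
  C=O: 1 × 815 = 815
  O-H: 1 × 477 = 477
  O=O: 2 × 486 = 972
  Σ(broken) = 4237 kJ
Bonds formed (products):
  C=O: 4 × 815 = 3260
  O-H: 4 × 477 = 1908
  Σ(formed) = 5168 kJ
ΔH = Σ(broken) − Σ(formed) = 4237 − 5168 = −931 kJ
For 3× the reaction as written: 3 × (−931) = −2793 kJ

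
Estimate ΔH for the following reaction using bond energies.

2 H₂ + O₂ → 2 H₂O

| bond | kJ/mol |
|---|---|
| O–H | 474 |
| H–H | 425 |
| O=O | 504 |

ΔH ≈ −542 kJ

Bonds broken (reactants):
  H–H: 2 × 425 = 850
  O=O: 1 × 504 = 504
  Σ(broken) = 1354 kJ
Bonds formed (products):
  O–H: 4 × 474 = 1896
  Σ(formed) = 1896 kJ
ΔH = Σ(broken) − Σ(formed) = 1354 − 1896 = −542 kJ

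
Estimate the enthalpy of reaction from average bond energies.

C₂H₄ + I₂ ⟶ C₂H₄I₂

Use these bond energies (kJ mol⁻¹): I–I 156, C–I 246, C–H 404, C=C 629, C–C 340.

Bonds broken (reactants):
  C–H: 4 × 404 = 1616
  C=C: 1 × 629 = 629
  I–I: 1 × 156 = 156
  Σ(broken) = 2401 kJ
Bonds formed (products):
  C–C: 1 × 340 = 340
  C–H: 4 × 404 = 1616
  C–I: 2 × 246 = 492
  Σ(formed) = 2448 kJ
ΔH = Σ(broken) − Σ(formed) = 2401 − 2448 = −47 kJ

ΔH ≈ −47 kJ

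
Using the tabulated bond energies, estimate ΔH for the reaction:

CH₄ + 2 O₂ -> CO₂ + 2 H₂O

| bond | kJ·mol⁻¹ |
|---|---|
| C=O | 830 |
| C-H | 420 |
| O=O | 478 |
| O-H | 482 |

Bonds broken (reactants):
  C-H: 4 × 420 = 1680
  O=O: 2 × 478 = 956
  Σ(broken) = 2636 kJ
Bonds formed (products):
  C=O: 2 × 830 = 1660
  O-H: 4 × 482 = 1928
  Σ(formed) = 3588 kJ
ΔH = Σ(broken) − Σ(formed) = 2636 − 3588 = −952 kJ

ΔH ≈ −952 kJ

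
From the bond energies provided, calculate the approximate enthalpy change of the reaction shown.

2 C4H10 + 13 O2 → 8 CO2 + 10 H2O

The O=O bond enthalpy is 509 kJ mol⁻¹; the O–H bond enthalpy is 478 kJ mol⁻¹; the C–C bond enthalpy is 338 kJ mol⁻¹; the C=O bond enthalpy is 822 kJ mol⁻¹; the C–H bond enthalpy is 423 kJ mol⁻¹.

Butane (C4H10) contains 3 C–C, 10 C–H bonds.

Bonds broken (reactants):
  C–C: 6 × 338 = 2028
  C–H: 20 × 423 = 8460
  O=O: 13 × 509 = 6617
  Σ(broken) = 17105 kJ
Bonds formed (products):
  C=O: 16 × 822 = 13152
  O–H: 20 × 478 = 9560
  Σ(formed) = 22712 kJ
ΔH = Σ(broken) − Σ(formed) = 17105 − 22712 = −5607 kJ

ΔH ≈ −5607 kJ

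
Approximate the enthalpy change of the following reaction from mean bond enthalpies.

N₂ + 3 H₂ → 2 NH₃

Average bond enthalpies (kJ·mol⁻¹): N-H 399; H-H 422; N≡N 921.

Bonds broken (reactants):
  H-H: 3 × 422 = 1266
  N≡N: 1 × 921 = 921
  Σ(broken) = 2187 kJ
Bonds formed (products):
  N-H: 6 × 399 = 2394
  Σ(formed) = 2394 kJ
ΔH = Σ(broken) − Σ(formed) = 2187 − 2394 = −207 kJ

ΔH ≈ −207 kJ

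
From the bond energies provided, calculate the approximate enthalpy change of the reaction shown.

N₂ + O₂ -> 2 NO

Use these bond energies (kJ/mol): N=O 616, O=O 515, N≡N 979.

Bonds broken (reactants):
  N≡N: 1 × 979 = 979
  O=O: 1 × 515 = 515
  Σ(broken) = 1494 kJ
Bonds formed (products):
  N=O: 2 × 616 = 1232
  Σ(formed) = 1232 kJ
ΔH = Σ(broken) − Σ(formed) = 1494 − 1232 = +262 kJ

ΔH ≈ +262 kJ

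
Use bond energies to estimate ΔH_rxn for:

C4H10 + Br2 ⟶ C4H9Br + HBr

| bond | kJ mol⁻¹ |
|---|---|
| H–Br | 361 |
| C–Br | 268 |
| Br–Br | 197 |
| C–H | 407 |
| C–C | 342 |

ΔH ≈ −25 kJ

Bonds broken (reactants):
  Br–Br: 1 × 197 = 197
  C–C: 3 × 342 = 1026
  C–H: 10 × 407 = 4070
  Σ(broken) = 5293 kJ
Bonds formed (products):
  C–Br: 1 × 268 = 268
  C–C: 3 × 342 = 1026
  C–H: 9 × 407 = 3663
  H–Br: 1 × 361 = 361
  Σ(formed) = 5318 kJ
ΔH = Σ(broken) − Σ(formed) = 5293 − 5318 = −25 kJ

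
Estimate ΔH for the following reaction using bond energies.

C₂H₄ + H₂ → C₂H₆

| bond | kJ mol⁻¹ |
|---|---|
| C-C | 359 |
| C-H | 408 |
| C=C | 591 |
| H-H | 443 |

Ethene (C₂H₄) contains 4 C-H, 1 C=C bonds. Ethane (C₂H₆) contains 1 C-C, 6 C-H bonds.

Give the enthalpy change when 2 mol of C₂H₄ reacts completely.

ΔH = −282 kJ

Bonds broken (reactants):
  C-H: 4 × 408 = 1632
  C=C: 1 × 591 = 591
  H-H: 1 × 443 = 443
  Σ(broken) = 2666 kJ
Bonds formed (products):
  C-C: 1 × 359 = 359
  C-H: 6 × 408 = 2448
  Σ(formed) = 2807 kJ
ΔH = Σ(broken) − Σ(formed) = 2666 − 2807 = −141 kJ
For 2× the reaction as written: 2 × (−141) = −282 kJ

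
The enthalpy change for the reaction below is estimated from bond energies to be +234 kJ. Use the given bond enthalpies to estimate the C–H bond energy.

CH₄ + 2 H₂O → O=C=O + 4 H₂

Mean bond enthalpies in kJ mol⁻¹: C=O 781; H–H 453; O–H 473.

Let D be the C–H bond energy.
Σ(broken) = 4×D + 4×473 = 1892 + 4D
Σ(formed) = 2×781 + 4×453 = 3374
ΔH = Σ(broken) − Σ(formed) = (1892 + 4D) − (3374) = −1482 + 4D
Setting this equal to +234 kJ gives 4D = 1716, so D = 429 kJ/mol.

D(C–H) ≈ 429 kJ/mol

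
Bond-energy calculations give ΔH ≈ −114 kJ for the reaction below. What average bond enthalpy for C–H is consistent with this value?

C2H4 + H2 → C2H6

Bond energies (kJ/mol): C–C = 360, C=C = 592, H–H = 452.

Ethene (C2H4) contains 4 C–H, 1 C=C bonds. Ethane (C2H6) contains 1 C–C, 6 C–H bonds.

Let D be the C–H bond energy.
Σ(broken) = 4×D + 1×592 + 1×452 = 1044 + 4D
Σ(formed) = 1×360 + 6×D = 360 + 6D
ΔH = Σ(broken) − Σ(formed) = (1044 + 4D) − (360 + 6D) = +684 − 2D
Setting this equal to −114 kJ gives 2D = 798, so D = 399 kJ/mol.

D(C–H) ≈ 399 kJ/mol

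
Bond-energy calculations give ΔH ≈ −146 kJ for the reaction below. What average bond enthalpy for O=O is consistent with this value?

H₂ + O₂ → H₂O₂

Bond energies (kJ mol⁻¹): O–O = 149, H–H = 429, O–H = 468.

D(O=O) ≈ 510 kJ/mol

Let D be the O=O bond energy.
Σ(broken) = 1×429 + 1×D = 429 + D
Σ(formed) = 2×468 + 1×149 = 1085
ΔH = Σ(broken) − Σ(formed) = (429 + D) − (1085) = −656 + D
Setting this equal to −146 kJ gives D = 510 kJ/mol.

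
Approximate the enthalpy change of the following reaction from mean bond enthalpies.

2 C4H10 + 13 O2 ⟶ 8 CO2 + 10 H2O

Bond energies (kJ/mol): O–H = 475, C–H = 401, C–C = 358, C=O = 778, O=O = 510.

Bonds broken (reactants):
  C–C: 6 × 358 = 2148
  C–H: 20 × 401 = 8020
  O=O: 13 × 510 = 6630
  Σ(broken) = 16798 kJ
Bonds formed (products):
  C=O: 16 × 778 = 12448
  O–H: 20 × 475 = 9500
  Σ(formed) = 21948 kJ
ΔH = Σ(broken) − Σ(formed) = 16798 − 21948 = −5150 kJ

ΔH ≈ −5150 kJ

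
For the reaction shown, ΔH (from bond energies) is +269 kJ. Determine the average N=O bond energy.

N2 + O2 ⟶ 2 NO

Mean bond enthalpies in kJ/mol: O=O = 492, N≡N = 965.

D(N=O) ≈ 594 kJ/mol

Let D be the N=O bond energy.
Σ(broken) = 1×965 + 1×492 = 1457
Σ(formed) = 2×D = 2D
ΔH = Σ(broken) − Σ(formed) = (1457) − (2D) = +1457 − 2D
Setting this equal to +269 kJ gives 2D = 1188, so D = 594 kJ/mol.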